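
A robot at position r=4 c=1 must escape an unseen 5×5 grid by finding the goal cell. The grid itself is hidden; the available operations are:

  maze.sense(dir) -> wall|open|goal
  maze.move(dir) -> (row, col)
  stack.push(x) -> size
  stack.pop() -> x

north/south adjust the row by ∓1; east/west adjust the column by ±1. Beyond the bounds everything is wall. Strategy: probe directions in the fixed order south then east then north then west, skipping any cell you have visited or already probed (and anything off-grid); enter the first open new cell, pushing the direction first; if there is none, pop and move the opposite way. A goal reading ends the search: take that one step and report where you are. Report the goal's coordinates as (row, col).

! sense(dir→east) ~> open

! push(x→east) ~> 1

! move(dir→east) ~> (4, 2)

! sense(dir→east) ~> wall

! sense(dir→north) ~> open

! push(x→north) ~> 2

! move(dir→north) ~> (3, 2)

! sense(dir→east) ~> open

! push(x→east) ~> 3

! move(dir→east) ~> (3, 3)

! sense(dir→east) ~> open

! push(x→east) ~> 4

! move(dir→east) ~> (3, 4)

! sense(dir→south) ~> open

! push(x→south) ~> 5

! move(dir→south) ~> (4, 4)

! pop() ~> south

! move(dir→north) ~> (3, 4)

! sense(dir→north) ~> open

! push(x→north) ~> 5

! move(dir→north) ~> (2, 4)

! sense(dir→north) ~> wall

! sense(dir→west) ~> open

! push(x→west) ~> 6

! move(dir→west) ~> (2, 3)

! sense(dir→north) ~> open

! push(x→north) ~> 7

! move(dir→north) ~> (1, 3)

! sense(dir→north) ~> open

! push(x→north) ~> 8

! move(dir→north) ~> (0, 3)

! sense(dir→east) ~> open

! push(x→east) ~> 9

! move(dir→east) ~> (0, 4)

! pop() ~> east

! move(dir→west) ~> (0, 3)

! sense(dir→west) ~> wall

! pop() ~> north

! move(dir→south) ~> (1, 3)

! sense(dir→west) ~> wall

! pop() ~> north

! move(dir→south) ~> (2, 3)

! sense(dir→west) ~> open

! push(x→west) ~> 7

! move(dir→west) ~> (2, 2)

! sense(dir→west) ~> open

! push(x→west) ~> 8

! move(dir→west) ~> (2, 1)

! sense(dir→south) ~> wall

! sense(dir→north) ~> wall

! sense(dir→west) ~> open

! push(x→west) ~> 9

! move(dir→west) ~> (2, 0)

! sense(dir→south) ~> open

! push(x→south) ~> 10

! move(dir→south) ~> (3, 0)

! sense(dir→south) ~> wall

! pop() ~> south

! move(dir→north) ~> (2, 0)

! sense(dir→north) ~> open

! push(x→north) ~> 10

! move(dir→north) ~> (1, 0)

! sense(dir→north) ~> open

! push(x→north) ~> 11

! move(dir→north) ~> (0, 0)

! sense(dir→east) ~> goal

! move(dir→east) ~> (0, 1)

Answer: (0, 1)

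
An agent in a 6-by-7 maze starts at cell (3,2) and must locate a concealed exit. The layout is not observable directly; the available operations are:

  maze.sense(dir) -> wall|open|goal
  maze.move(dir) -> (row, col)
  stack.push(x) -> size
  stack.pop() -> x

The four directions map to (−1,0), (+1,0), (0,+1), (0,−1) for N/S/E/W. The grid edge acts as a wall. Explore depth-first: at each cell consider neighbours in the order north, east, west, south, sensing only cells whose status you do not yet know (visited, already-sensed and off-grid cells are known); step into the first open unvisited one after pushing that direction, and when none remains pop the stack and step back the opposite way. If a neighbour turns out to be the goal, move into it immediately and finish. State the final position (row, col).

I use sense(dir=north), — result: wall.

I run sense(dir=east), giving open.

Invoking push(x=east), and see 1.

Next I call move(dir=east), and see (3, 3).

I try sense(dir=north), — result: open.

I run push(x=north), which returns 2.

Using move(dir=north), giving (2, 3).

Now I run sense(dir=north), and observe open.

I use push(x=north), — result: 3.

I call move(dir=north), yielding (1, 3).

Invoking sense(dir=north), : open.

Next I call push(x=north), giving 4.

I run move(dir=north), and get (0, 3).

Then sense(dir=east), which returns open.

Invoking push(x=east), yielding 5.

Next I call move(dir=east), → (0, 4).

I invoke sense(dir=east), → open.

Then push(x=east), and see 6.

I use move(dir=east), : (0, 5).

Invoking sense(dir=east), which returns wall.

I run sense(dir=south), : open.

I invoke push(x=south), — result: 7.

Using move(dir=south), yielding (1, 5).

Next I call sense(dir=east), and get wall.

I try sense(dir=west), → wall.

Using sense(dir=south), which returns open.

Then push(x=south), giving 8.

Now I run move(dir=south), giving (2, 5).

Using sense(dir=east), and observe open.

Then push(x=east), and see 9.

I use move(dir=east), giving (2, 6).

Next I call sense(dir=south), which returns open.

Invoking push(x=south), : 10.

Using move(dir=south), yielding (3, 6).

Now I run sense(dir=west), which returns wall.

I run sense(dir=south), giving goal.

Then move(dir=south), and get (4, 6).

Answer: (4, 6)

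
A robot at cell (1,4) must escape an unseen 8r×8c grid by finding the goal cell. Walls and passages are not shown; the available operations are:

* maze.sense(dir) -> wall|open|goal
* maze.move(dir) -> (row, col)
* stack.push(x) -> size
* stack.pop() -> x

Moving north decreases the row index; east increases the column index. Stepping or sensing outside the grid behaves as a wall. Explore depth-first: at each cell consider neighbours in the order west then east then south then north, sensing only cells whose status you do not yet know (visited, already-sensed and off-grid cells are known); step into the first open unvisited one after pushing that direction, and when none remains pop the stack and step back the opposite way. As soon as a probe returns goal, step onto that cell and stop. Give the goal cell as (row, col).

Calling sense(dir='west'), giving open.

Then push(x='west'), giving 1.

Invoking move(dir='west'), and observe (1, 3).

Next I call sense(dir='west'), — result: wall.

Calling sense(dir='south'), and see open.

I run push(x='south'), — result: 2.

Invoking move(dir='south'), and observe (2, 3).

Using sense(dir='west'), — result: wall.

Now I run sense(dir='east'), — result: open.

Invoking push(x='east'), → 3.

I use move(dir='east'), giving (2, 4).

I use sense(dir='east'), yielding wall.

I use sense(dir='south'), giving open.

I invoke push(x='south'), and get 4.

Then move(dir='south'), → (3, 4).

I try sense(dir='west'), — result: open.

Invoking push(x='west'), → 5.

Now I run move(dir='west'), and observe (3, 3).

I try sense(dir='west'), giving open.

I try push(x='west'), — result: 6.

Using move(dir='west'), and observe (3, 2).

I use sense(dir='west'), → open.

I run push(x='west'), and see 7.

Using move(dir='west'), giving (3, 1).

Calling sense(dir='west'), and get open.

Then push(x='west'), and observe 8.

I run move(dir='west'), and observe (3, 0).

Invoking sense(dir='south'), and observe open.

I invoke push(x='south'), and observe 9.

I call move(dir='south'), and observe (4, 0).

I invoke sense(dir='east'), → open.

Using push(x='east'), and get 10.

Using move(dir='east'), and get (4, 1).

Next I call sense(dir='east'), : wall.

Now I run sense(dir='south'), and observe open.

Calling push(x='south'), which returns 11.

Now I run move(dir='south'), which returns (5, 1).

Invoking sense(dir='west'), which returns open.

Now I run push(x='west'), giving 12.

Then move(dir='west'), and observe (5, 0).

I try sense(dir='south'), which returns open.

Now I run push(x='south'), → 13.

I use move(dir='south'), and see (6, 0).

Next I call sense(dir='east'), and see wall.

I use sense(dir='south'), giving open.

Now I run push(x='south'), and see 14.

I invoke move(dir='south'), and observe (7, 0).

I use sense(dir='east'), → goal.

I call move(dir='east'), giving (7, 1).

Answer: (7, 1)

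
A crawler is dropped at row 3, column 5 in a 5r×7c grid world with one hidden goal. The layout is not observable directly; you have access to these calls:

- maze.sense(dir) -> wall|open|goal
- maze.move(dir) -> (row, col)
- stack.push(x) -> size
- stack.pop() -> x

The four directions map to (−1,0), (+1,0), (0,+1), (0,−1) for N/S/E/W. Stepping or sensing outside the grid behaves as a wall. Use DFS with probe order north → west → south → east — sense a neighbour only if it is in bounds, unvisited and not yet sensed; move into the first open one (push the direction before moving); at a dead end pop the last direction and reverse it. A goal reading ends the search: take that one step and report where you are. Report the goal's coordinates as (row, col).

→ maze.sense(north)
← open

→ stack.push(north)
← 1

→ maze.move(north)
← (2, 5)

→ maze.sense(north)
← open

→ stack.push(north)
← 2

→ maze.move(north)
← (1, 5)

→ maze.sense(north)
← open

→ stack.push(north)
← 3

→ maze.move(north)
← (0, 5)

→ maze.sense(west)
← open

→ stack.push(west)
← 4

→ maze.move(west)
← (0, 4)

→ maze.sense(west)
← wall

→ maze.sense(south)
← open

→ stack.push(south)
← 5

→ maze.move(south)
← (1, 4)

→ maze.sense(west)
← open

→ stack.push(west)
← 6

→ maze.move(west)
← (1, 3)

→ maze.sense(west)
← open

→ stack.push(west)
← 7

→ maze.move(west)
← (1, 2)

→ maze.sense(north)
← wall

→ maze.sense(west)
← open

→ stack.push(west)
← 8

→ maze.move(west)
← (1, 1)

→ maze.sense(north)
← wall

→ maze.sense(west)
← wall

→ maze.sense(south)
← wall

→ stack.pop()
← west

→ maze.move(east)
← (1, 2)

→ maze.sense(south)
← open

→ stack.push(south)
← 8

→ maze.move(south)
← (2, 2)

→ maze.sense(south)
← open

→ stack.push(south)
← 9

→ maze.move(south)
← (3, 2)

→ maze.sense(west)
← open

→ stack.push(west)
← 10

→ maze.move(west)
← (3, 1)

→ maze.sense(west)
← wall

→ maze.sense(south)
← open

→ stack.push(south)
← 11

→ maze.move(south)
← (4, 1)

→ maze.sense(west)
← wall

→ maze.sense(east)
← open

→ stack.push(east)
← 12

→ maze.move(east)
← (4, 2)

→ maze.sense(east)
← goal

→ maze.move(east)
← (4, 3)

Answer: (4, 3)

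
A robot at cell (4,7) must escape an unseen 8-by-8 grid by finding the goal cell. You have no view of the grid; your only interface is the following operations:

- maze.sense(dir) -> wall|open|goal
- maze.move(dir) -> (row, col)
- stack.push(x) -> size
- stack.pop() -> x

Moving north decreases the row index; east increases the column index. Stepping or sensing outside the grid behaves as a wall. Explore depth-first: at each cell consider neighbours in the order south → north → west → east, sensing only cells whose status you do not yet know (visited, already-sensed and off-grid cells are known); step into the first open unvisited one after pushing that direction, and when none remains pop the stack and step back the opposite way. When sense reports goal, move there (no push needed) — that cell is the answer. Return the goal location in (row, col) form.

==> maze.sense(south)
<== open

==> stack.push(south)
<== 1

==> maze.move(south)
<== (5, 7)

==> maze.sense(south)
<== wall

==> maze.sense(west)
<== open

==> stack.push(west)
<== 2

==> maze.move(west)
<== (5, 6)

==> maze.sense(south)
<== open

==> stack.push(south)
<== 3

==> maze.move(south)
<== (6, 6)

==> maze.sense(south)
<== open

==> stack.push(south)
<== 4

==> maze.move(south)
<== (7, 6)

==> maze.sense(west)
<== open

==> stack.push(west)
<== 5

==> maze.move(west)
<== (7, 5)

==> maze.sense(north)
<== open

==> stack.push(north)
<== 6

==> maze.move(north)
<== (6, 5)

==> maze.sense(north)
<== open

==> stack.push(north)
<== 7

==> maze.move(north)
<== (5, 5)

==> maze.sense(north)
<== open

==> stack.push(north)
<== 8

==> maze.move(north)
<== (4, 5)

==> maze.sense(north)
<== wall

==> maze.sense(west)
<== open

==> stack.push(west)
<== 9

==> maze.move(west)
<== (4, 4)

==> maze.sense(south)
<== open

==> stack.push(south)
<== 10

==> maze.move(south)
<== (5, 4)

==> maze.sense(south)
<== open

==> stack.push(south)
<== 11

==> maze.move(south)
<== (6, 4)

==> maze.sense(south)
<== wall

==> maze.sense(west)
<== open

==> stack.push(west)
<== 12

==> maze.move(west)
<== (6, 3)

==> maze.sense(south)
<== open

==> stack.push(south)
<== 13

==> maze.move(south)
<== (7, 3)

==> maze.sense(west)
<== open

==> stack.push(west)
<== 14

==> maze.move(west)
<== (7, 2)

==> maze.sense(north)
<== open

==> stack.push(north)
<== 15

==> maze.move(north)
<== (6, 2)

==> maze.sense(north)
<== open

==> stack.push(north)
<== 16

==> maze.move(north)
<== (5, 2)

==> maze.sense(north)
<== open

==> stack.push(north)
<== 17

==> maze.move(north)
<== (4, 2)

==> maze.sense(north)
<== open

==> stack.push(north)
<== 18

==> maze.move(north)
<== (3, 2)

==> maze.sense(north)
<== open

==> stack.push(north)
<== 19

==> maze.move(north)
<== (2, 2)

==> maze.sense(north)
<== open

==> stack.push(north)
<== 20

==> maze.move(north)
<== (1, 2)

==> maze.sense(north)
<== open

==> stack.push(north)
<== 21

==> maze.move(north)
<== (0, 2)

==> maze.sense(west)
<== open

==> stack.push(west)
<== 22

==> maze.move(west)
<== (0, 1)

==> maze.sense(south)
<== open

==> stack.push(south)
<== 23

==> maze.move(south)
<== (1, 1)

==> maze.sense(south)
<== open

==> stack.push(south)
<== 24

==> maze.move(south)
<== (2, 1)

==> maze.sense(south)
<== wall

==> maze.sense(west)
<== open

==> stack.push(west)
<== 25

==> maze.move(west)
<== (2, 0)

==> maze.sense(south)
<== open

==> stack.push(south)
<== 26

==> maze.move(south)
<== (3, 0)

==> maze.sense(south)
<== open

==> stack.push(south)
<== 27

==> maze.move(south)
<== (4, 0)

==> maze.sense(south)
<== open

==> stack.push(south)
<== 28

==> maze.move(south)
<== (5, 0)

==> maze.sense(south)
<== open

==> stack.push(south)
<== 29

==> maze.move(south)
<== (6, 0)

==> maze.sense(south)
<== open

==> stack.push(south)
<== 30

==> maze.move(south)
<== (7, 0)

==> maze.sense(east)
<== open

==> stack.push(east)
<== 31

==> maze.move(east)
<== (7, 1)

==> maze.sense(north)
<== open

==> stack.push(north)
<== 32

==> maze.move(north)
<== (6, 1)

==> maze.sense(north)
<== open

==> stack.push(north)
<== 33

==> maze.move(north)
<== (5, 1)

==> maze.sense(north)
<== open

==> stack.push(north)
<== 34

==> maze.move(north)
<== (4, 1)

==> stack.pop()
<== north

==> maze.move(south)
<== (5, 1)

==> stack.pop()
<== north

==> maze.move(south)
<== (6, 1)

==> stack.pop()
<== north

==> maze.move(south)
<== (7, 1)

==> stack.pop()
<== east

==> maze.move(west)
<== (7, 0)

==> stack.pop()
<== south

==> maze.move(north)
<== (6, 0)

==> stack.pop()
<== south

==> maze.move(north)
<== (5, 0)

==> stack.pop()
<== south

==> maze.move(north)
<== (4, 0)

==> stack.pop()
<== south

==> maze.move(north)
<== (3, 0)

==> stack.pop()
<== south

==> maze.move(north)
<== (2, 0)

==> maze.sense(north)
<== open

==> stack.push(north)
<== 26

==> maze.move(north)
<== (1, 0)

==> maze.sense(north)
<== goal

==> maze.move(north)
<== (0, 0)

Answer: (0, 0)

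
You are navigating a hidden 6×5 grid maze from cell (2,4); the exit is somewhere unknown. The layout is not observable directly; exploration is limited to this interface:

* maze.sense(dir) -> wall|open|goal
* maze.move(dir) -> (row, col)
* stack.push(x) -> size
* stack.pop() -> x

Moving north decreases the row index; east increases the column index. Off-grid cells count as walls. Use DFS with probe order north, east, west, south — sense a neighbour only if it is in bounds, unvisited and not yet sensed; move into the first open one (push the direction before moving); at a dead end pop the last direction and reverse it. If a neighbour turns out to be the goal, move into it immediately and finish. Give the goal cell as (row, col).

Using maze.sense on north, and observe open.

Using stack.push on north, giving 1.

I try maze.move on north, and see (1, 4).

Using maze.sense on north, and get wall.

Now I run maze.sense on west, giving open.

Using stack.push on west, and see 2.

Calling maze.move on west, : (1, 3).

I use maze.sense on north, which returns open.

Using stack.push on north, and see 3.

Then maze.move on north, — result: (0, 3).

Invoking maze.sense on west, → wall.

Next I call stack.pop(), and see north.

Invoking maze.move on south, : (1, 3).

Calling maze.sense on west, and get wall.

Invoking maze.sense on south, — result: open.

Now I run stack.push on south, which returns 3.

I run maze.move on south, and observe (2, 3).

I run maze.sense on west, and see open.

I try stack.push on west, and see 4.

Next I call maze.move on west, and observe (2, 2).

I run maze.sense on west, giving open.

I run stack.push on west, — result: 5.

Next I call maze.move on west, giving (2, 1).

Next I call maze.sense on north, and get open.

Then stack.push on north, and get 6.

Invoking maze.move on north, — result: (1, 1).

Using maze.sense on north, and see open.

I invoke stack.push on north, and see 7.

I invoke maze.move on north, which returns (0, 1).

Now I run maze.sense on west, — result: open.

Now I run stack.push on west, and see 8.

Then maze.move on west, and get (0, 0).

I run maze.sense on south, yielding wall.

Calling stack.pop(), yielding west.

Now I run maze.move on east, giving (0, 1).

Now I run stack.pop, and see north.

Next I call maze.move on south, : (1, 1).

Invoking stack.pop(), yielding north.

Calling maze.move on south, giving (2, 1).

I call maze.sense on west, → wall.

I run maze.sense on south, and see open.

Using stack.push on south, yielding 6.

Now I run maze.move on south, and see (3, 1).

Then maze.sense on east, giving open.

Using stack.push on east, → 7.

Then maze.move on east, and get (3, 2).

I run maze.sense on east, and get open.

Then stack.push on east, and see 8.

Then maze.move on east, and get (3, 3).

I invoke maze.sense on east, and see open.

Next I call stack.push on east, : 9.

I call maze.move on east, : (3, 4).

I try maze.sense on south, yielding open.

Next I call stack.push on south, → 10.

I use maze.move on south, and see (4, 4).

I invoke maze.sense on west, : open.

I run stack.push on west, : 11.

Now I run maze.move on west, which returns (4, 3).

I try maze.sense on west, and observe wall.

Then maze.sense on south, — result: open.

Invoking stack.push on south, which returns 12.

I call maze.move on south, yielding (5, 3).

I run maze.sense on east, and get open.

I try stack.push on east, and observe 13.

Calling maze.move on east, giving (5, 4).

I call stack.pop, yielding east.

Now I run maze.move on west, giving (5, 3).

Now I run maze.sense on west, and get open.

I invoke stack.push on west, giving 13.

I run maze.move on west, — result: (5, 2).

I use maze.sense on west, — result: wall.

I run stack.pop(), and get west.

I use maze.move on east, giving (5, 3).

I run stack.pop, and observe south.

I run maze.move on north, → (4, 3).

Next I call stack.pop, and observe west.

Then maze.move on east, and observe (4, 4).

I invoke stack.pop(), : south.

I use maze.move on north, → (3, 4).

Now I run stack.pop, which returns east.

Then maze.move on west, yielding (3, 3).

I use stack.pop, yielding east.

I invoke maze.move on west, → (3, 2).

Then stack.pop, → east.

I use maze.move on west, and observe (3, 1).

Using maze.sense on west, and get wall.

Then maze.sense on south, and observe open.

I run stack.push on south, and observe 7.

I run maze.move on south, — result: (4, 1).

Then maze.sense on west, and see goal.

Using maze.move on west, and get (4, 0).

Answer: (4, 0)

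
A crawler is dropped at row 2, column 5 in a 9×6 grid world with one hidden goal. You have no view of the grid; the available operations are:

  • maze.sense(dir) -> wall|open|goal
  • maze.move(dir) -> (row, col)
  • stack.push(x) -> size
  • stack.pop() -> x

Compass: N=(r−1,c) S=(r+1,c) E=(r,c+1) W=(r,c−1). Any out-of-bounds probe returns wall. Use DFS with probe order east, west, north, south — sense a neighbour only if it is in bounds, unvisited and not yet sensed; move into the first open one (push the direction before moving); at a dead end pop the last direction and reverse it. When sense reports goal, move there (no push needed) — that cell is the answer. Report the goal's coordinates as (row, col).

==> maze.sense(dir=west)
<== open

==> stack.push(x=west)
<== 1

==> maze.move(dir=west)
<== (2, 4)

==> maze.sense(dir=west)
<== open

==> stack.push(x=west)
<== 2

==> maze.move(dir=west)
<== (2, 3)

==> maze.sense(dir=west)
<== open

==> stack.push(x=west)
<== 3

==> maze.move(dir=west)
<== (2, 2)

==> maze.sense(dir=west)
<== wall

==> maze.sense(dir=north)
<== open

==> stack.push(x=north)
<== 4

==> maze.move(dir=north)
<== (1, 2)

==> maze.sense(dir=east)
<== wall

==> maze.sense(dir=west)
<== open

==> stack.push(x=west)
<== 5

==> maze.move(dir=west)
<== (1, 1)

==> maze.sense(dir=west)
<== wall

==> maze.sense(dir=north)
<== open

==> stack.push(x=north)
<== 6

==> maze.move(dir=north)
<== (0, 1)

==> maze.sense(dir=east)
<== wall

==> maze.sense(dir=west)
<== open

==> stack.push(x=west)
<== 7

==> maze.move(dir=west)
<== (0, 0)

==> stack.pop()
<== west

==> maze.move(dir=east)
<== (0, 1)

==> stack.pop()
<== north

==> maze.move(dir=south)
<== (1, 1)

==> stack.pop()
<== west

==> maze.move(dir=east)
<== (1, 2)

==> stack.pop()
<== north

==> maze.move(dir=south)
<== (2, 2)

==> maze.sense(dir=south)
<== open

==> stack.push(x=south)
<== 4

==> maze.move(dir=south)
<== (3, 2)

==> maze.sense(dir=east)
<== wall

==> maze.sense(dir=west)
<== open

==> stack.push(x=west)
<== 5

==> maze.move(dir=west)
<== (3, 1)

==> maze.sense(dir=west)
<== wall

==> maze.sense(dir=south)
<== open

==> stack.push(x=south)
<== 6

==> maze.move(dir=south)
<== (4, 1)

==> maze.sense(dir=east)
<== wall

==> maze.sense(dir=west)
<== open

==> stack.push(x=west)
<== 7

==> maze.move(dir=west)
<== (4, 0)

==> maze.sense(dir=south)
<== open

==> stack.push(x=south)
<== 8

==> maze.move(dir=south)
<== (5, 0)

==> maze.sense(dir=east)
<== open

==> stack.push(x=east)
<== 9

==> maze.move(dir=east)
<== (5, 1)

==> maze.sense(dir=east)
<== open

==> stack.push(x=east)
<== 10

==> maze.move(dir=east)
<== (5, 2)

==> maze.sense(dir=east)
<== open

==> stack.push(x=east)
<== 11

==> maze.move(dir=east)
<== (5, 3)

==> maze.sense(dir=east)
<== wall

==> maze.sense(dir=north)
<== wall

==> maze.sense(dir=south)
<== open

==> stack.push(x=south)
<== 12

==> maze.move(dir=south)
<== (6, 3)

==> maze.sense(dir=east)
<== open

==> stack.push(x=east)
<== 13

==> maze.move(dir=east)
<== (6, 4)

==> maze.sense(dir=east)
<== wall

==> maze.sense(dir=south)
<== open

==> stack.push(x=south)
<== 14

==> maze.move(dir=south)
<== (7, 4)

==> maze.sense(dir=east)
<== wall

==> maze.sense(dir=west)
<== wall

==> maze.sense(dir=south)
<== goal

==> maze.move(dir=south)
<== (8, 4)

Answer: (8, 4)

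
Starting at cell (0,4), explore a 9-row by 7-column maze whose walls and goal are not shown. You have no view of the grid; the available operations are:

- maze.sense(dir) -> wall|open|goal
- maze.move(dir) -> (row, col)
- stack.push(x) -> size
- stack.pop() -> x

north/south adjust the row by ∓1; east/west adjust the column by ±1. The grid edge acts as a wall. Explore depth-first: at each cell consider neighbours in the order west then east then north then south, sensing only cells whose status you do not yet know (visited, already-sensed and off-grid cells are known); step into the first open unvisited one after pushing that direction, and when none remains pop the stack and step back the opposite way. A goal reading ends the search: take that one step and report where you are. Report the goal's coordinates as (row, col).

·→ maze.sense(dir→west)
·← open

·→ stack.push(x→west)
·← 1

·→ maze.move(dir→west)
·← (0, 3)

·→ maze.sense(dir→west)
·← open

·→ stack.push(x→west)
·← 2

·→ maze.move(dir→west)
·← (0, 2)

·→ maze.sense(dir→west)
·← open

·→ stack.push(x→west)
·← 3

·→ maze.move(dir→west)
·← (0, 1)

·→ maze.sense(dir→west)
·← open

·→ stack.push(x→west)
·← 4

·→ maze.move(dir→west)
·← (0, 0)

·→ maze.sense(dir→south)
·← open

·→ stack.push(x→south)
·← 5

·→ maze.move(dir→south)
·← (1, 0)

·→ maze.sense(dir→east)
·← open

·→ stack.push(x→east)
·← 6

·→ maze.move(dir→east)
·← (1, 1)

·→ maze.sense(dir→east)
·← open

·→ stack.push(x→east)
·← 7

·→ maze.move(dir→east)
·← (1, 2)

·→ maze.sense(dir→east)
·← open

·→ stack.push(x→east)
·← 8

·→ maze.move(dir→east)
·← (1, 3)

·→ maze.sense(dir→east)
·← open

·→ stack.push(x→east)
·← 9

·→ maze.move(dir→east)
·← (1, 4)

·→ maze.sense(dir→east)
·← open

·→ stack.push(x→east)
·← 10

·→ maze.move(dir→east)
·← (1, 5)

·→ maze.sense(dir→east)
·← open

·→ stack.push(x→east)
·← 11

·→ maze.move(dir→east)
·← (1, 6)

·→ maze.sense(dir→north)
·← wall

·→ maze.sense(dir→south)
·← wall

·→ stack.pop()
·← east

·→ maze.move(dir→west)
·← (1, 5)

·→ maze.sense(dir→north)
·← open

·→ stack.push(x→north)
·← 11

·→ maze.move(dir→north)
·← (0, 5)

·→ stack.pop()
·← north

·→ maze.move(dir→south)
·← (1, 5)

·→ maze.sense(dir→south)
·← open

·→ stack.push(x→south)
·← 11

·→ maze.move(dir→south)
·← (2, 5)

·→ maze.sense(dir→west)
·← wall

·→ maze.sense(dir→south)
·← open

·→ stack.push(x→south)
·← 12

·→ maze.move(dir→south)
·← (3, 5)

·→ maze.sense(dir→west)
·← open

·→ stack.push(x→west)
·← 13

·→ maze.move(dir→west)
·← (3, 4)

·→ maze.sense(dir→west)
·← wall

·→ maze.sense(dir→south)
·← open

·→ stack.push(x→south)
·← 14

·→ maze.move(dir→south)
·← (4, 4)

·→ maze.sense(dir→west)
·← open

·→ stack.push(x→west)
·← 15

·→ maze.move(dir→west)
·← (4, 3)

·→ maze.sense(dir→west)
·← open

·→ stack.push(x→west)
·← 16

·→ maze.move(dir→west)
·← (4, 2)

·→ maze.sense(dir→west)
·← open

·→ stack.push(x→west)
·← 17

·→ maze.move(dir→west)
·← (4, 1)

·→ maze.sense(dir→west)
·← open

·→ stack.push(x→west)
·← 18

·→ maze.move(dir→west)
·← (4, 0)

·→ maze.sense(dir→north)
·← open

·→ stack.push(x→north)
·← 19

·→ maze.move(dir→north)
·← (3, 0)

·→ maze.sense(dir→east)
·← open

·→ stack.push(x→east)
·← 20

·→ maze.move(dir→east)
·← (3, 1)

·→ maze.sense(dir→east)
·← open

·→ stack.push(x→east)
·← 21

·→ maze.move(dir→east)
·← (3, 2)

·→ maze.sense(dir→north)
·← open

·→ stack.push(x→north)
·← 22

·→ maze.move(dir→north)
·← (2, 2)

·→ maze.sense(dir→west)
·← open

·→ stack.push(x→west)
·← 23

·→ maze.move(dir→west)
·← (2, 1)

·→ maze.sense(dir→west)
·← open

·→ stack.push(x→west)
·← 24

·→ maze.move(dir→west)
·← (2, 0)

·→ stack.pop()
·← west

·→ maze.move(dir→east)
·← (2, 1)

·→ stack.pop()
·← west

·→ maze.move(dir→east)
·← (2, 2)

·→ maze.sense(dir→east)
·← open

·→ stack.push(x→east)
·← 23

·→ maze.move(dir→east)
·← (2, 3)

·→ stack.pop()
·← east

·→ maze.move(dir→west)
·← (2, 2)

·→ stack.pop()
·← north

·→ maze.move(dir→south)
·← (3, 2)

·→ stack.pop()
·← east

·→ maze.move(dir→west)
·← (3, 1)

·→ stack.pop()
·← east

·→ maze.move(dir→west)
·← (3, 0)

·→ stack.pop()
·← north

·→ maze.move(dir→south)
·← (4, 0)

·→ maze.sense(dir→south)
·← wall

·→ stack.pop()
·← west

·→ maze.move(dir→east)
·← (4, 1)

·→ maze.sense(dir→south)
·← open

·→ stack.push(x→south)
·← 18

·→ maze.move(dir→south)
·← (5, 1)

·→ maze.sense(dir→east)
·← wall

·→ maze.sense(dir→south)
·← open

·→ stack.push(x→south)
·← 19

·→ maze.move(dir→south)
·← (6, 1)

·→ maze.sense(dir→west)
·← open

·→ stack.push(x→west)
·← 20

·→ maze.move(dir→west)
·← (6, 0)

·→ maze.sense(dir→south)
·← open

·→ stack.push(x→south)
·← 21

·→ maze.move(dir→south)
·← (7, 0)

·→ maze.sense(dir→east)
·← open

·→ stack.push(x→east)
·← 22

·→ maze.move(dir→east)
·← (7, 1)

·→ maze.sense(dir→east)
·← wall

·→ maze.sense(dir→south)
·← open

·→ stack.push(x→south)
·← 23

·→ maze.move(dir→south)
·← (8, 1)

·→ maze.sense(dir→west)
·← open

·→ stack.push(x→west)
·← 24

·→ maze.move(dir→west)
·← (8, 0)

·→ stack.pop()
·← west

·→ maze.move(dir→east)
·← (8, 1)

·→ maze.sense(dir→east)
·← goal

·→ maze.move(dir→east)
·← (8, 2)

Answer: (8, 2)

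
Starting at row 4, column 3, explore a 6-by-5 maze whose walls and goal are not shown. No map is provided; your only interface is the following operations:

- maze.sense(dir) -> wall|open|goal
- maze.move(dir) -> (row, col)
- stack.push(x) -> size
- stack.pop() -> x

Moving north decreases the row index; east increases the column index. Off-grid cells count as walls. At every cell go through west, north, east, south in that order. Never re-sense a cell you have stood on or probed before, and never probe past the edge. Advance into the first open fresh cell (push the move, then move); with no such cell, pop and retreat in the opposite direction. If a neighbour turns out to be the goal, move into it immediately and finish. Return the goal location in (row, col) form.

I use maze.sense on dir: west, → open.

I try stack.push on x: west, yielding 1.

Calling maze.move on dir: west, and get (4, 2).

Using maze.sense on dir: west, — result: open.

I use stack.push on x: west, — result: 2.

Invoking maze.move on dir: west, which returns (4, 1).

I invoke maze.sense on dir: west, and get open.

I run stack.push on x: west, yielding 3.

Invoking maze.move on dir: west, — result: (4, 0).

Then maze.sense on dir: north, giving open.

Then stack.push on x: north, and see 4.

I invoke maze.move on dir: north, — result: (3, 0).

Then maze.sense on dir: north, and get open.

I invoke stack.push on x: north, and get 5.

I invoke maze.move on dir: north, → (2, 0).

I invoke maze.sense on dir: north, → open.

Next I call stack.push on x: north, yielding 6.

Using maze.move on dir: north, → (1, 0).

Then maze.sense on dir: north, giving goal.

I invoke maze.move on dir: north, and see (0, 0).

Answer: (0, 0)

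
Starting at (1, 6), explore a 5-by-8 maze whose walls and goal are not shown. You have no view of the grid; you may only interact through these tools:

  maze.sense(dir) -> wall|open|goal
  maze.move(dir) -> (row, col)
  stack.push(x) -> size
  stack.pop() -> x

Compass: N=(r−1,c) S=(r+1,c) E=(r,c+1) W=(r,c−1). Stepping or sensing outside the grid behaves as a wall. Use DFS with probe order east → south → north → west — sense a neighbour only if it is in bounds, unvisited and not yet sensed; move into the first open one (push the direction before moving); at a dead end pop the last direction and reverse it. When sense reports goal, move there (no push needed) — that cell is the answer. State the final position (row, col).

~$ maze.sense dir: east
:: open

~$ stack.push x: east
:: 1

~$ maze.move dir: east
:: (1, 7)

~$ maze.sense dir: south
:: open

~$ stack.push x: south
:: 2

~$ maze.move dir: south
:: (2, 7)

~$ maze.sense dir: south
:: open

~$ stack.push x: south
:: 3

~$ maze.move dir: south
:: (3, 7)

~$ maze.sense dir: south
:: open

~$ stack.push x: south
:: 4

~$ maze.move dir: south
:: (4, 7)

~$ maze.sense dir: west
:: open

~$ stack.push x: west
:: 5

~$ maze.move dir: west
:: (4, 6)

~$ maze.sense dir: north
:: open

~$ stack.push x: north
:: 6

~$ maze.move dir: north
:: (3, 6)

~$ maze.sense dir: north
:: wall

~$ maze.sense dir: west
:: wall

~$ stack.pop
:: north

~$ maze.move dir: south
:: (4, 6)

~$ maze.sense dir: west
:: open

~$ stack.push x: west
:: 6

~$ maze.move dir: west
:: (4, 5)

~$ maze.sense dir: west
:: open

~$ stack.push x: west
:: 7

~$ maze.move dir: west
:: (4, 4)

~$ maze.sense dir: north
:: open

~$ stack.push x: north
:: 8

~$ maze.move dir: north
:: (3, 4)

~$ maze.sense dir: north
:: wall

~$ maze.sense dir: west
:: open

~$ stack.push x: west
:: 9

~$ maze.move dir: west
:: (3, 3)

~$ maze.sense dir: south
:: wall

~$ maze.sense dir: north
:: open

~$ stack.push x: north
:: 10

~$ maze.move dir: north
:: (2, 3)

~$ maze.sense dir: north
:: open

~$ stack.push x: north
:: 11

~$ maze.move dir: north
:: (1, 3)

~$ maze.sense dir: east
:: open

~$ stack.push x: east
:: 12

~$ maze.move dir: east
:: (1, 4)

~$ maze.sense dir: east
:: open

~$ stack.push x: east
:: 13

~$ maze.move dir: east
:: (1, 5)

~$ maze.sense dir: south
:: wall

~$ maze.sense dir: north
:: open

~$ stack.push x: north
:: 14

~$ maze.move dir: north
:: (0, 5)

~$ maze.sense dir: east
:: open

~$ stack.push x: east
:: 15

~$ maze.move dir: east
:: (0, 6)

~$ maze.sense dir: east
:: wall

~$ stack.pop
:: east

~$ maze.move dir: west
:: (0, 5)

~$ maze.sense dir: west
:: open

~$ stack.push x: west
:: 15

~$ maze.move dir: west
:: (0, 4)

~$ maze.sense dir: west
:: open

~$ stack.push x: west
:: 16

~$ maze.move dir: west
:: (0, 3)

~$ maze.sense dir: west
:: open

~$ stack.push x: west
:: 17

~$ maze.move dir: west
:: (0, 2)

~$ maze.sense dir: south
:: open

~$ stack.push x: south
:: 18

~$ maze.move dir: south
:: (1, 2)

~$ maze.sense dir: south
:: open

~$ stack.push x: south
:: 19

~$ maze.move dir: south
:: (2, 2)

~$ maze.sense dir: south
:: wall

~$ maze.sense dir: west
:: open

~$ stack.push x: west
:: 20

~$ maze.move dir: west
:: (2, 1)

~$ maze.sense dir: south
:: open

~$ stack.push x: south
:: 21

~$ maze.move dir: south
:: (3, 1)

~$ maze.sense dir: south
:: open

~$ stack.push x: south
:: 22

~$ maze.move dir: south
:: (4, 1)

~$ maze.sense dir: east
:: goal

~$ maze.move dir: east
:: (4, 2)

Answer: (4, 2)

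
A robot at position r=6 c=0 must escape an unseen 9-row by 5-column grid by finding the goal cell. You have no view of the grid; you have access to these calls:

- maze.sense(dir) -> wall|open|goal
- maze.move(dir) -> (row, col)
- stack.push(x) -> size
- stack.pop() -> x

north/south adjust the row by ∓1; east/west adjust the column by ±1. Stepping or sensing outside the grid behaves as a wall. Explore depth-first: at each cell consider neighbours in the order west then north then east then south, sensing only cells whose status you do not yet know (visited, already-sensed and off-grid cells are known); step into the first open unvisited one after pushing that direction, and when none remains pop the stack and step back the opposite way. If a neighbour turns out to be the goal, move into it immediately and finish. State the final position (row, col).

-- maze.sense(dir: north) -> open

-- stack.push(x: north) -> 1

-- maze.move(dir: north) -> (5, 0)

-- maze.sense(dir: north) -> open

-- stack.push(x: north) -> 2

-- maze.move(dir: north) -> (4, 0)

-- maze.sense(dir: north) -> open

-- stack.push(x: north) -> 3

-- maze.move(dir: north) -> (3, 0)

-- maze.sense(dir: north) -> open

-- stack.push(x: north) -> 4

-- maze.move(dir: north) -> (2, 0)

-- maze.sense(dir: north) -> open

-- stack.push(x: north) -> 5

-- maze.move(dir: north) -> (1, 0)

-- maze.sense(dir: north) -> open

-- stack.push(x: north) -> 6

-- maze.move(dir: north) -> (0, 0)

-- maze.sense(dir: east) -> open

-- stack.push(x: east) -> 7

-- maze.move(dir: east) -> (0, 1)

-- maze.sense(dir: east) -> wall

-- maze.sense(dir: south) -> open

-- stack.push(x: south) -> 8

-- maze.move(dir: south) -> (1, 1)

-- maze.sense(dir: east) -> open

-- stack.push(x: east) -> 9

-- maze.move(dir: east) -> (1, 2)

-- maze.sense(dir: east) -> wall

-- maze.sense(dir: south) -> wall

-- stack.pop() -> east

-- maze.move(dir: west) -> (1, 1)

-- maze.sense(dir: south) -> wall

-- stack.pop() -> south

-- maze.move(dir: north) -> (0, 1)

-- stack.pop() -> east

-- maze.move(dir: west) -> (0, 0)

-- stack.pop() -> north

-- maze.move(dir: south) -> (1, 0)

-- stack.pop() -> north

-- maze.move(dir: south) -> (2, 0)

-- stack.pop() -> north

-- maze.move(dir: south) -> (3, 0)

-- maze.sense(dir: east) -> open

-- stack.push(x: east) -> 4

-- maze.move(dir: east) -> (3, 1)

-- maze.sense(dir: east) -> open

-- stack.push(x: east) -> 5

-- maze.move(dir: east) -> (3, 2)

-- maze.sense(dir: east) -> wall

-- maze.sense(dir: south) -> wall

-- stack.pop() -> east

-- maze.move(dir: west) -> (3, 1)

-- maze.sense(dir: south) -> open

-- stack.push(x: south) -> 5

-- maze.move(dir: south) -> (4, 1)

-- maze.sense(dir: south) -> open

-- stack.push(x: south) -> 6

-- maze.move(dir: south) -> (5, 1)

-- maze.sense(dir: east) -> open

-- stack.push(x: east) -> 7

-- maze.move(dir: east) -> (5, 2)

-- maze.sense(dir: east) -> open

-- stack.push(x: east) -> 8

-- maze.move(dir: east) -> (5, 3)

-- maze.sense(dir: north) -> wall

-- maze.sense(dir: east) -> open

-- stack.push(x: east) -> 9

-- maze.move(dir: east) -> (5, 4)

-- maze.sense(dir: north) -> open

-- stack.push(x: north) -> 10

-- maze.move(dir: north) -> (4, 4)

-- maze.sense(dir: north) -> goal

-- maze.move(dir: north) -> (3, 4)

Answer: (3, 4)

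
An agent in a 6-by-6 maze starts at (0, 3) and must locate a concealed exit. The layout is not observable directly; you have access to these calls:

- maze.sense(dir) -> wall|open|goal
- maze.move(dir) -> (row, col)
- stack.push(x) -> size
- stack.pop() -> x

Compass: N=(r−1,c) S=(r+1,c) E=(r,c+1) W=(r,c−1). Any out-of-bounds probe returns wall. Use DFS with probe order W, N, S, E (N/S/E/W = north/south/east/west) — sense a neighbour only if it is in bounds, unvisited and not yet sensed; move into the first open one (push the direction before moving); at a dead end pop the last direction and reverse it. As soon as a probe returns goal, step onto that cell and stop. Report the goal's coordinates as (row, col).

Step: maze.sense[dir→west]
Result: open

Step: stack.push[x→west]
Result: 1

Step: maze.move[dir→west]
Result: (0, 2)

Step: maze.sense[dir→west]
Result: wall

Step: maze.sense[dir→south]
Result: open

Step: stack.push[x→south]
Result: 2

Step: maze.move[dir→south]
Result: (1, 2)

Step: maze.sense[dir→west]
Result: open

Step: stack.push[x→west]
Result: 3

Step: maze.move[dir→west]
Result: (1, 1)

Step: maze.sense[dir→west]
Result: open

Step: stack.push[x→west]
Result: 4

Step: maze.move[dir→west]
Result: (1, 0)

Step: maze.sense[dir→north]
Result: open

Step: stack.push[x→north]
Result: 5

Step: maze.move[dir→north]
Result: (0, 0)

Step: stack.pop[]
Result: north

Step: maze.move[dir→south]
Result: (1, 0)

Step: maze.sense[dir→south]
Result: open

Step: stack.push[x→south]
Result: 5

Step: maze.move[dir→south]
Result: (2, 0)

Step: maze.sense[dir→south]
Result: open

Step: stack.push[x→south]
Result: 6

Step: maze.move[dir→south]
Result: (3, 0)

Step: maze.sense[dir→south]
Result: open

Step: stack.push[x→south]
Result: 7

Step: maze.move[dir→south]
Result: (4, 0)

Step: maze.sense[dir→south]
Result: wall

Step: maze.sense[dir→east]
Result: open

Step: stack.push[x→east]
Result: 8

Step: maze.move[dir→east]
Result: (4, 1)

Step: maze.sense[dir→north]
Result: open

Step: stack.push[x→north]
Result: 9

Step: maze.move[dir→north]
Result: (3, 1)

Step: maze.sense[dir→north]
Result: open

Step: stack.push[x→north]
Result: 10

Step: maze.move[dir→north]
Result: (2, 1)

Step: maze.sense[dir→east]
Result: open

Step: stack.push[x→east]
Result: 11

Step: maze.move[dir→east]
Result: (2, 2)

Step: maze.sense[dir→south]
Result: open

Step: stack.push[x→south]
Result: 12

Step: maze.move[dir→south]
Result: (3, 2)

Step: maze.sense[dir→south]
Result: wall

Step: maze.sense[dir→east]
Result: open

Step: stack.push[x→east]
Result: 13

Step: maze.move[dir→east]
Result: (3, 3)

Step: maze.sense[dir→north]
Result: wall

Step: maze.sense[dir→south]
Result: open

Step: stack.push[x→south]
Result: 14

Step: maze.move[dir→south]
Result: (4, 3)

Step: maze.sense[dir→south]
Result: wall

Step: maze.sense[dir→east]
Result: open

Step: stack.push[x→east]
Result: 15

Step: maze.move[dir→east]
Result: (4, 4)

Step: maze.sense[dir→north]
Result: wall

Step: maze.sense[dir→south]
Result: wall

Step: maze.sense[dir→east]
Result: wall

Step: stack.pop[]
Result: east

Step: maze.move[dir→west]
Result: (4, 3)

Step: stack.pop[]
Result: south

Step: maze.move[dir→north]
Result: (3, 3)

Step: stack.pop[]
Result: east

Step: maze.move[dir→west]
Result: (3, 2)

Step: stack.pop[]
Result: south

Step: maze.move[dir→north]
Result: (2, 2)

Step: stack.pop[]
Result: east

Step: maze.move[dir→west]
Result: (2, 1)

Step: stack.pop[]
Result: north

Step: maze.move[dir→south]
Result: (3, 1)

Step: stack.pop[]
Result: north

Step: maze.move[dir→south]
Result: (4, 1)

Step: maze.sense[dir→south]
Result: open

Step: stack.push[x→south]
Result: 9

Step: maze.move[dir→south]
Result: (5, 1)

Step: maze.sense[dir→east]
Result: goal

Step: maze.move[dir→east]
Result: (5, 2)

Answer: (5, 2)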